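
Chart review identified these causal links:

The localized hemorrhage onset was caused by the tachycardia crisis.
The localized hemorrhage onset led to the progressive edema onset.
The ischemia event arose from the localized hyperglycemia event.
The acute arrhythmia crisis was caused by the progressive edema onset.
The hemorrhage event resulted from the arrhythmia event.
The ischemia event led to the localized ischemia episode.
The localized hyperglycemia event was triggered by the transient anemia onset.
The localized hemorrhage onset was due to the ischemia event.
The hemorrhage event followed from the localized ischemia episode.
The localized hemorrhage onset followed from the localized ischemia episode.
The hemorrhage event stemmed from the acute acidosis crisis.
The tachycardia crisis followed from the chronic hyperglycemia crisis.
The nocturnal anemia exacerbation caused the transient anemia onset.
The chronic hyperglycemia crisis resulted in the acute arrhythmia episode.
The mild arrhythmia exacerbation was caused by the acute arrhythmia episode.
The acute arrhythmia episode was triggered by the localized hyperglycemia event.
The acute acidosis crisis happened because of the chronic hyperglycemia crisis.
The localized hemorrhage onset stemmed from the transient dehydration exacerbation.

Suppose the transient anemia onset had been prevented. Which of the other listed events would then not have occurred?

the ischemia event, the localized hyperglycemia event, the localized ischemia episode

Downstream of the transient anemia onset: the localized hyperglycemia event, the ischemia event, the acute arrhythmia episode, the localized ischemia episode, the mild arrhythmia exacerbation, the localized hemorrhage onset, the progressive edema onset, the acute arrhythmia crisis, the hemorrhage event.
Of those, still caused via another path: the acute arrhythmia episode, the mild arrhythmia exacerbation, the localized hemorrhage onset, the progressive edema onset, the acute arrhythmia crisis, the hemorrhage event.
The remainder have no surviving cause.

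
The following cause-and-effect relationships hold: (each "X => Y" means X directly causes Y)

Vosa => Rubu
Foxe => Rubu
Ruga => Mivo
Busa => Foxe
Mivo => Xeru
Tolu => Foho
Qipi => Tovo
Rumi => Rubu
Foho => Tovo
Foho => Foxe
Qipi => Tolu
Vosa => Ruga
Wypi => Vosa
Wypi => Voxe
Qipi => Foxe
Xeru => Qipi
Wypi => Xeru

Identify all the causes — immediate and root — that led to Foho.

Mivo, Qipi, Ruga, Tolu, Vosa, Wypi, Xeru

Immediate cause of Foho: Tolu.
Further upstream: Wypi, Vosa, Ruga, Mivo, Xeru, Qipi.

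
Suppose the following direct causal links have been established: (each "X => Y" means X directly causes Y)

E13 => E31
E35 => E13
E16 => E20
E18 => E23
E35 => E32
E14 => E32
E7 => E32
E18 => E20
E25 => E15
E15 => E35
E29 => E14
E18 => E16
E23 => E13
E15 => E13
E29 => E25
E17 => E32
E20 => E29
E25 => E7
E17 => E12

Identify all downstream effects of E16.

Direct effects: E20.
2 steps out: E29.
3 steps out: E25, E14.
4 steps out: E15, E7, E32.
5 steps out: E35, E13.
6 steps out: E31.
Not reachable from it: E17, E12, E18, E23.

E13, E14, E15, E20, E25, E29, E31, E32, E35, E7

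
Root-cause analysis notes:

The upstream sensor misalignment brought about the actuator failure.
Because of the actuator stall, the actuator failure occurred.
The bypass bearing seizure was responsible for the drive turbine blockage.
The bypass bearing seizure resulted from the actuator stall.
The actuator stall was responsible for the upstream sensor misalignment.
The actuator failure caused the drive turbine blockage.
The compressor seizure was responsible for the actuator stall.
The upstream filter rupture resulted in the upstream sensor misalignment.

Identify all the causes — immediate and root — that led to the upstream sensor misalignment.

Immediate causes of the upstream sensor misalignment: the actuator stall, the upstream filter rupture.
Further upstream: the compressor seizure.

the actuator stall, the compressor seizure, the upstream filter rupture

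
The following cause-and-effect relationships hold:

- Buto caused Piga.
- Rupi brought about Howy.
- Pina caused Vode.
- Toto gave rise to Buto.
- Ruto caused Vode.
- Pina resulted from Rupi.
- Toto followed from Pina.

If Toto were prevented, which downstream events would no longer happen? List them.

Downstream of Toto: Buto, Piga.

Buto, Piga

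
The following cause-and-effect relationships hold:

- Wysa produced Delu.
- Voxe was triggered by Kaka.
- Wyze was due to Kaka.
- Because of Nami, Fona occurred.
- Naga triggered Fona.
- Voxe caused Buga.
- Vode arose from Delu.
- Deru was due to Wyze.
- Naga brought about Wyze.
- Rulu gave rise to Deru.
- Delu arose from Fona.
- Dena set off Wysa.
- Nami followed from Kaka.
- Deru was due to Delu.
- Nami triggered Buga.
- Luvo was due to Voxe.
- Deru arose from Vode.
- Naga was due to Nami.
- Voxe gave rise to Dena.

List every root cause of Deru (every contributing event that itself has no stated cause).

Tracing upstream from Deru: Deru ← Wyze ← Kaka.
A separate upstream branch: Deru ← Rulu.
Each of those chain origins has no stated cause.

Kaka, Rulu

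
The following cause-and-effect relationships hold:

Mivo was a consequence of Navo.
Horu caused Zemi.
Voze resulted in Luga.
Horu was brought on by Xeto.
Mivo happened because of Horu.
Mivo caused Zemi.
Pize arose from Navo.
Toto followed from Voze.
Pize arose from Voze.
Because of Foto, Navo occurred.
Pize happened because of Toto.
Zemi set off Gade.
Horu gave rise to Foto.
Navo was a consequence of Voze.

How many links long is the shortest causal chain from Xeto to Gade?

Shortest chain: Xeto → Horu → Zemi → Gade.

3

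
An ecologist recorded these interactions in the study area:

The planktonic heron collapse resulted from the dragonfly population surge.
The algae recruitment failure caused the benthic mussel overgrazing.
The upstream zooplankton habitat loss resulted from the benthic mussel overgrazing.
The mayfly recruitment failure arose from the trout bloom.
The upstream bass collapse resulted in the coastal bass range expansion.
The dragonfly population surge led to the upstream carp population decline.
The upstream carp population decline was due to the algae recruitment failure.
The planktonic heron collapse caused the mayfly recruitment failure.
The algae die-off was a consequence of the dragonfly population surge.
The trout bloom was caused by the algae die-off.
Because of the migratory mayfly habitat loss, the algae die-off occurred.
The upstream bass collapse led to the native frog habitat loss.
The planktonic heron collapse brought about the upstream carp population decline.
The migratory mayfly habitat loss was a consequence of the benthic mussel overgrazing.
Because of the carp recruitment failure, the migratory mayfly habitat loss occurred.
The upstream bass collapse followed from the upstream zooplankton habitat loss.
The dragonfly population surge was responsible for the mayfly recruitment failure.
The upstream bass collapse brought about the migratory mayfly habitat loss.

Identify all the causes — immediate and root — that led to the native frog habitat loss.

the algae recruitment failure, the benthic mussel overgrazing, the upstream bass collapse, the upstream zooplankton habitat loss

Immediate cause of the native frog habitat loss: the upstream bass collapse.
Further upstream: the algae recruitment failure, the benthic mussel overgrazing, the upstream zooplankton habitat loss.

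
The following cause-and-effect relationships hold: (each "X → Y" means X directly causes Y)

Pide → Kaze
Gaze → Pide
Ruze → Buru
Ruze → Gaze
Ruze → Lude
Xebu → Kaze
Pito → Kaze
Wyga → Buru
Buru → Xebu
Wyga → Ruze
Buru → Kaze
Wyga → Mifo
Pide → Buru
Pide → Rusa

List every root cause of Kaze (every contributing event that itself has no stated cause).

Tracing upstream from Kaze: Kaze ← Buru ← Wyga.
A separate upstream branch: Kaze ← Pito.
Each of those chain origins has no stated cause.

Pito, Wyga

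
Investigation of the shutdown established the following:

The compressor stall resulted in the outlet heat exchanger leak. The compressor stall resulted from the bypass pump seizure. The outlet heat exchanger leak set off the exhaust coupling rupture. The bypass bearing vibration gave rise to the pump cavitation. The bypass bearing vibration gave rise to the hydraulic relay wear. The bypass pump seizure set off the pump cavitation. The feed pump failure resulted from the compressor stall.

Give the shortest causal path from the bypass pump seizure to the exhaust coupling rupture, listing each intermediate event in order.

the bypass pump seizure → the compressor stall
the compressor stall → the outlet heat exchanger leak
the outlet heat exchanger leak → the exhaust coupling rupture
Length: 3 steps.

the bypass pump seizure → the compressor stall → the outlet heat exchanger leak → the exhaust coupling rupture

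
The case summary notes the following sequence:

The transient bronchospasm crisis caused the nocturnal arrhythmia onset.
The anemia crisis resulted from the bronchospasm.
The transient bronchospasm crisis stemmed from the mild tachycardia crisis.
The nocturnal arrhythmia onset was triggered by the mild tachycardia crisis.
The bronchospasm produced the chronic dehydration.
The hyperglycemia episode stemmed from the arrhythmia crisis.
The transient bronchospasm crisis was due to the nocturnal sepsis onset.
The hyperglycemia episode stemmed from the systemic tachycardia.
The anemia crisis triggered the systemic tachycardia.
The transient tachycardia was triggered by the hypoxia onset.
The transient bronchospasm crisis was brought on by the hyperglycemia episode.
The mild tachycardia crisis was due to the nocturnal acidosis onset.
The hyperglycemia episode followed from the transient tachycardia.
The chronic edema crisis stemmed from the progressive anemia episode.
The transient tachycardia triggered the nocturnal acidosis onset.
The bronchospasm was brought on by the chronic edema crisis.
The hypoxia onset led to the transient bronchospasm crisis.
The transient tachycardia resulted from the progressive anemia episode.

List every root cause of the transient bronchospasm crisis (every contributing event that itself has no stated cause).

Tracing upstream from the transient bronchospasm crisis: the transient bronchospasm crisis ← the hyperglycemia episode ← the transient tachycardia ← the progressive anemia episode.
A separate upstream branch: the transient bronchospasm crisis ← the hypoxia onset.
A separate upstream branch: the transient bronchospasm crisis ← the nocturnal sepsis onset.
A separate upstream branch: the transient bronchospasm crisis ← the hyperglycemia episode ← the arrhythmia crisis.
Each of those chain origins has no stated cause.

the arrhythmia crisis, the hypoxia onset, the nocturnal sepsis onset, the progressive anemia episode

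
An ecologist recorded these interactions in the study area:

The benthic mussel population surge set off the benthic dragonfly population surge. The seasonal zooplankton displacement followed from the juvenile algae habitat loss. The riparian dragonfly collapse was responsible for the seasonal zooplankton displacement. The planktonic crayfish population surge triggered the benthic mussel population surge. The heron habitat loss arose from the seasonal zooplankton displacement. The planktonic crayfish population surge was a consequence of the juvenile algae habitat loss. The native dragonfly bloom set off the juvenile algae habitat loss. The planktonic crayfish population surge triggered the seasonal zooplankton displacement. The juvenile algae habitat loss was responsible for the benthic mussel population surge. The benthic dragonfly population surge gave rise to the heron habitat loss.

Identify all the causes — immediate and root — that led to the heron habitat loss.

the benthic dragonfly population surge, the benthic mussel population surge, the juvenile algae habitat loss, the native dragonfly bloom, the planktonic crayfish population surge, the riparian dragonfly collapse, the seasonal zooplankton displacement

Immediate causes of the heron habitat loss: the seasonal zooplankton displacement, the benthic dragonfly population surge.
Further upstream: the native dragonfly bloom, the juvenile algae habitat loss, the planktonic crayfish population surge, the riparian dragonfly collapse, the benthic mussel population surge.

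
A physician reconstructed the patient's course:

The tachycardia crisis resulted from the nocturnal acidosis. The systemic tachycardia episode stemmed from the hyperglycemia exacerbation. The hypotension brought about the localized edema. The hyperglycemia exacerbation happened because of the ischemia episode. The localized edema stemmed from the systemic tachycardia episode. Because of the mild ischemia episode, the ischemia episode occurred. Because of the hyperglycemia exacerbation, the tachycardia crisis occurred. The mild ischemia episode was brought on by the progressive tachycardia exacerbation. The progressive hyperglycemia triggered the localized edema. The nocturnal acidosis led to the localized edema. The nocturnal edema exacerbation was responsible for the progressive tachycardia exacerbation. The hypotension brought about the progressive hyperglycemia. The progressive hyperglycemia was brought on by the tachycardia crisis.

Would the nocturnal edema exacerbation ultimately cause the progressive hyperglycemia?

Yes

There is a causal chain: the nocturnal edema exacerbation → the progressive tachycardia exacerbation → the mild ischemia episode → the ischemia episode → the hyperglycemia exacerbation → the tachycardia crisis → the progressive hyperglycemia.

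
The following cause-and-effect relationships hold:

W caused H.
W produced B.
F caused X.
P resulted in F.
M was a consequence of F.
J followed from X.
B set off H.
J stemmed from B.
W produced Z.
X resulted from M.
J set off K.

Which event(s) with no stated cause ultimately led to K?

P, W

Tracing upstream from K: K ← J ← B ← W.
A separate upstream branch: K ← J ← X ← F ← P.
Each of those chain origins has no stated cause.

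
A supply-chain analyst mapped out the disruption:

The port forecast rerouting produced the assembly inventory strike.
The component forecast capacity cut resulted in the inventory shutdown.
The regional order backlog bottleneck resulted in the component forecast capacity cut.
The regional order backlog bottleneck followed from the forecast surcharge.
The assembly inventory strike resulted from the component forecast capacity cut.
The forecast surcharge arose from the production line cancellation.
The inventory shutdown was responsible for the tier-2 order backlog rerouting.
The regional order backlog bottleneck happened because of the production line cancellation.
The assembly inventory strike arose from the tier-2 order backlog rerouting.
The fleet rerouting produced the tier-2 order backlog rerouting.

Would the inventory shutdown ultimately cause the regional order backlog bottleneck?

No

The inventory shutdown leads to the tier-2 order backlog rerouting, the assembly inventory strike; the regional order backlog bottleneck is not among them.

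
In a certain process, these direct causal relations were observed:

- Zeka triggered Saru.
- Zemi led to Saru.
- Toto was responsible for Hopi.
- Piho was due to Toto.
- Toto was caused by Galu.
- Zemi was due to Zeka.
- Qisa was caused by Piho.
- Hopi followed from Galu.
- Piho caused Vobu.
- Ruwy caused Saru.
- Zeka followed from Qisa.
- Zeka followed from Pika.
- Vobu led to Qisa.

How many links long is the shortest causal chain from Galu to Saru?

Shortest chain: Galu → Toto → Piho → Qisa → Zeka → Saru.

5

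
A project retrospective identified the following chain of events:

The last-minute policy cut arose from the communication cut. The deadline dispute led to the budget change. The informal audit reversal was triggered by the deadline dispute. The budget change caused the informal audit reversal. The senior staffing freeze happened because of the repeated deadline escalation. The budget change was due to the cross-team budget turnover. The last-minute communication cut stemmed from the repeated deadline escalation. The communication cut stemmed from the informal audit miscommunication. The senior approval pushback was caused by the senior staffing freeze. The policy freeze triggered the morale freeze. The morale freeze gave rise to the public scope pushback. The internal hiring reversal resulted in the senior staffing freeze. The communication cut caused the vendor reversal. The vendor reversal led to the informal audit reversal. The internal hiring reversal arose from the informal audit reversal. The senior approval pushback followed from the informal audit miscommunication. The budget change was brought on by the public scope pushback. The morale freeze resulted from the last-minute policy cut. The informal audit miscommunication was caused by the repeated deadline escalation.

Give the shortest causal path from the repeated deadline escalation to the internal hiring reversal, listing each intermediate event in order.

the repeated deadline escalation → the informal audit miscommunication
the informal audit miscommunication → the communication cut
the communication cut → the vendor reversal
the vendor reversal → the informal audit reversal
the informal audit reversal → the internal hiring reversal
Length: 5 steps.

the repeated deadline escalation → the informal audit miscommunication → the communication cut → the vendor reversal → the informal audit reversal → the internal hiring reversal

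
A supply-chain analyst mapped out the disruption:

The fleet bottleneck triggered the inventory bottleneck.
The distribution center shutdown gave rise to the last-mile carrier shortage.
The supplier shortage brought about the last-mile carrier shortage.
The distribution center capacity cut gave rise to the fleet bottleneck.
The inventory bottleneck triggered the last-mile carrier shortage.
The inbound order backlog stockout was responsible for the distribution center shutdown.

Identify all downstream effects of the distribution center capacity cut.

Direct effects: the fleet bottleneck.
2 steps out: the inventory bottleneck.
3 steps out: the last-mile carrier shortage.
Not reachable from it: the supplier shortage, the inbound order backlog stockout, the distribution center shutdown.

the fleet bottleneck, the inventory bottleneck, the last-mile carrier shortage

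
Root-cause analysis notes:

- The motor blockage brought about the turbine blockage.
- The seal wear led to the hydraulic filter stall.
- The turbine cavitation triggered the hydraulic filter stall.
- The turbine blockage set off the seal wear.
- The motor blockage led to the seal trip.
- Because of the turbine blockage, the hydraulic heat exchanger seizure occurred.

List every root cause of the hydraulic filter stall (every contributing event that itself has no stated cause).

Tracing upstream from the hydraulic filter stall: the hydraulic filter stall ← the seal wear ← the turbine blockage ← the motor blockage.
A separate upstream branch: the hydraulic filter stall ← the turbine cavitation.
Each of those chain origins has no stated cause.

the motor blockage, the turbine cavitation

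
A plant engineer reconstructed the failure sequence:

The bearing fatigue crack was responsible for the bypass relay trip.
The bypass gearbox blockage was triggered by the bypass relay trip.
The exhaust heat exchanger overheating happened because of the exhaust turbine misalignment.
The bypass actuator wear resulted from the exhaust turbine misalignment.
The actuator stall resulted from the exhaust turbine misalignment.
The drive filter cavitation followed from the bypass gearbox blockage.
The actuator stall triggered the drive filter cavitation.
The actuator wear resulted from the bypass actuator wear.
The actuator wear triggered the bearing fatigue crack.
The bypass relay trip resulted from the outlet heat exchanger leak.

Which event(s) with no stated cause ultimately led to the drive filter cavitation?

the exhaust turbine misalignment, the outlet heat exchanger leak

Tracing upstream from the drive filter cavitation: the drive filter cavitation ← the actuator stall ← the exhaust turbine misalignment.
A separate upstream branch: the drive filter cavitation ← the bypass gearbox blockage ← the bypass relay trip ← the outlet heat exchanger leak.
Each of those chain origins has no stated cause.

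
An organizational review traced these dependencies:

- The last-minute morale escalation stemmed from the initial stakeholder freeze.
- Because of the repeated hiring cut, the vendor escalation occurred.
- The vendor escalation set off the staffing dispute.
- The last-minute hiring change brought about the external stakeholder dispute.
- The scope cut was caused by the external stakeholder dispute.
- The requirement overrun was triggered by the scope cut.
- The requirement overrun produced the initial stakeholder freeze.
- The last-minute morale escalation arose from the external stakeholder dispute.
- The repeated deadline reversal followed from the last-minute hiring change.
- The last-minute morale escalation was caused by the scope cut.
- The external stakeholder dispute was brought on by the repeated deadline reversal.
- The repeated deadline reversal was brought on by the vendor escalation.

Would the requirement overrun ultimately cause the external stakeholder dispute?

No

The requirement overrun leads to the initial stakeholder freeze, the last-minute morale escalation; the external stakeholder dispute is not among them.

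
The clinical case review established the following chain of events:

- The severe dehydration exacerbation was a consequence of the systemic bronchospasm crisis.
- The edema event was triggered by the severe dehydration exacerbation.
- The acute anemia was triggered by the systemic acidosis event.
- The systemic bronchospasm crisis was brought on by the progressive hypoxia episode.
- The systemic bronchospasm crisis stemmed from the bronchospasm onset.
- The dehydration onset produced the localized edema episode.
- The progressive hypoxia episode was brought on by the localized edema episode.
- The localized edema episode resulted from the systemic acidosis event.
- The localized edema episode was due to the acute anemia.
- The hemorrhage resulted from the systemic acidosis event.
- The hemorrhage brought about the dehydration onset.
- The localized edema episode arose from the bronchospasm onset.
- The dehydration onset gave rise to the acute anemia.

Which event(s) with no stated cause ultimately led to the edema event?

Tracing upstream from the edema event: the edema event ← the severe dehydration exacerbation ← the systemic bronchospasm crisis ← the progressive hypoxia episode ← the localized edema episode ← the systemic acidosis event.
A separate upstream branch: the edema event ← the severe dehydration exacerbation ← the systemic bronchospasm crisis ← the bronchospasm onset.
Each of those chain origins has no stated cause.

the bronchospasm onset, the systemic acidosis event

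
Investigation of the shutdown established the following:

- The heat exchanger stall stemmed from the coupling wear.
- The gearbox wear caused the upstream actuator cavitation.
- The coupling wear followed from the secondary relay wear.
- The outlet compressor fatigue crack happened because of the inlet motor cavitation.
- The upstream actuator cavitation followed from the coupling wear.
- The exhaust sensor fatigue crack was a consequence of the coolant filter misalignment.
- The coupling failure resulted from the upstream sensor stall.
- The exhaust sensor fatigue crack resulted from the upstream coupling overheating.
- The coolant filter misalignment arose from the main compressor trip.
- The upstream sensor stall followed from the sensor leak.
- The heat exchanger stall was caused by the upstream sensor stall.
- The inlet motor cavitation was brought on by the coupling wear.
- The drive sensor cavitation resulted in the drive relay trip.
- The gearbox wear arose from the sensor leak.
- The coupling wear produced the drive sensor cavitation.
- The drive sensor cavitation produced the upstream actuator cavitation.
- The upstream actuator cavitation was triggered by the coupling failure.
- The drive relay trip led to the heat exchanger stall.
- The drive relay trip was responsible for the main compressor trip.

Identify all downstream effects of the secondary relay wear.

the coolant filter misalignment, the coupling wear, the drive relay trip, the drive sensor cavitation, the exhaust sensor fatigue crack, the heat exchanger stall, the inlet motor cavitation, the main compressor trip, the outlet compressor fatigue crack, the upstream actuator cavitation

Direct effects: the coupling wear.
2 steps out: the drive sensor cavitation, the inlet motor cavitation, the upstream actuator cavitation, the heat exchanger stall.
3 steps out: the drive relay trip, the outlet compressor fatigue crack.
4 steps out: the main compressor trip.
5 steps out: the coolant filter misalignment.
6 steps out: the exhaust sensor fatigue crack.
Not reachable from it: the sensor leak, the upstream sensor stall, the coupling failure, the gearbox wear, the upstream coupling overheating.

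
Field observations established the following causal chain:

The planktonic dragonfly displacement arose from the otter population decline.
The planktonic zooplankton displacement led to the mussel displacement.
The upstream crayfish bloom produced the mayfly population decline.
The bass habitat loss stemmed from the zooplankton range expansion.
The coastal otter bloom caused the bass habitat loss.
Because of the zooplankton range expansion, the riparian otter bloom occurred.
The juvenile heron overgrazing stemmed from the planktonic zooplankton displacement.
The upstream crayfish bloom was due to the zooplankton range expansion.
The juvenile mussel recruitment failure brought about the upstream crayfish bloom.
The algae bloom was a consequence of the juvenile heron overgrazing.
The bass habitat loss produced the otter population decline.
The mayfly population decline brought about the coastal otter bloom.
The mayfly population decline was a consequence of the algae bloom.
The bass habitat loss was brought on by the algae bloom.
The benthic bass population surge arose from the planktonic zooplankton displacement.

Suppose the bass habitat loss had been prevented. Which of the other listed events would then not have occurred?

Downstream of the bass habitat loss: the otter population decline, the planktonic dragonfly displacement.

the otter population decline, the planktonic dragonfly displacement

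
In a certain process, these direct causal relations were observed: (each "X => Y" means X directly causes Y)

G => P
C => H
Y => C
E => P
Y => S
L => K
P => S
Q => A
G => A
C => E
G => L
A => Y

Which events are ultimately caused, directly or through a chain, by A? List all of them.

Direct effects: Y.
2 steps out: C, S.
3 steps out: H, E.
4 steps out: P.
Not reachable from it: G, L, Q, K.

C, E, H, P, S, Y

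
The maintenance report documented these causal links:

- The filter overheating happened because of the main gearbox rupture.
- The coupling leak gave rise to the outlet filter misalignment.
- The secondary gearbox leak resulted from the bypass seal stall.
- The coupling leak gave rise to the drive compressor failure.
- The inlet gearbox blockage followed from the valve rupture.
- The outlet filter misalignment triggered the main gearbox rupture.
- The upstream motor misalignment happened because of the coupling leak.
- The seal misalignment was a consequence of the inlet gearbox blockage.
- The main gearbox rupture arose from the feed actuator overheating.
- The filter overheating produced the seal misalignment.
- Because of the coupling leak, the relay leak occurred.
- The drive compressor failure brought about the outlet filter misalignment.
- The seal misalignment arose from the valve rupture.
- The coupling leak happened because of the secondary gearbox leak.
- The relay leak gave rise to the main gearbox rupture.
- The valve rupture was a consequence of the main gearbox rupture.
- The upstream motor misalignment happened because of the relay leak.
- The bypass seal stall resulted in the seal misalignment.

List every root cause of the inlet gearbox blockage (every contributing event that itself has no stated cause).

Tracing upstream from the inlet gearbox blockage: the inlet gearbox blockage ← the valve rupture ← the main gearbox rupture ← the outlet filter misalignment ← the coupling leak ← the secondary gearbox leak ← the bypass seal stall.
A separate upstream branch: the inlet gearbox blockage ← the valve rupture ← the main gearbox rupture ← the feed actuator overheating.
Each of those chain origins has no stated cause.

the bypass seal stall, the feed actuator overheating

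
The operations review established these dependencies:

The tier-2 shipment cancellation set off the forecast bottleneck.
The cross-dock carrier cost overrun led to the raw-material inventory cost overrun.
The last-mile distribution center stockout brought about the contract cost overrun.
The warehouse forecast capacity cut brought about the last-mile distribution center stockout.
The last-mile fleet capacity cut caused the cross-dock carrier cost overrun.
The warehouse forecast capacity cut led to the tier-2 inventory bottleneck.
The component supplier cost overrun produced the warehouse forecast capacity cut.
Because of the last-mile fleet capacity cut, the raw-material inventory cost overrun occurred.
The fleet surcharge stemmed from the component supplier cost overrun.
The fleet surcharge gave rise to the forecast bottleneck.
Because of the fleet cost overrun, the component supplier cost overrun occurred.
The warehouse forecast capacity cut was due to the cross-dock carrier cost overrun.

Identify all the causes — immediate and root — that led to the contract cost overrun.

the component supplier cost overrun, the cross-dock carrier cost overrun, the fleet cost overrun, the last-mile distribution center stockout, the last-mile fleet capacity cut, the warehouse forecast capacity cut

Immediate cause of the contract cost overrun: the last-mile distribution center stockout.
Further upstream: the fleet cost overrun, the component supplier cost overrun, the last-mile fleet capacity cut, the cross-dock carrier cost overrun, the warehouse forecast capacity cut.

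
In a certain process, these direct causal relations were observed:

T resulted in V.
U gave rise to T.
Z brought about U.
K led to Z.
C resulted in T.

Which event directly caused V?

Upstream contributors include K, Z, U, C, but only T feeds directly into V.

T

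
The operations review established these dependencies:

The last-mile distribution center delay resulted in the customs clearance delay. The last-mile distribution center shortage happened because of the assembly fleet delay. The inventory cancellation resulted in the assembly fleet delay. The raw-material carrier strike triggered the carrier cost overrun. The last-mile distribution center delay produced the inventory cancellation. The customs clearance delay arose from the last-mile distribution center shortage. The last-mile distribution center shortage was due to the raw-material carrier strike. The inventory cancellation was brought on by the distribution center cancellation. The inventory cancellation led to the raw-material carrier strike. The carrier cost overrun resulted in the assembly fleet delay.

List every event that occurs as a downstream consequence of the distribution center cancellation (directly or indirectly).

Direct effects: the inventory cancellation.
2 steps out: the raw-material carrier strike, the assembly fleet delay.
3 steps out: the carrier cost overrun, the last-mile distribution center shortage.
4 steps out: the customs clearance delay.
Not reachable from it: the last-mile distribution center delay.

the assembly fleet delay, the carrier cost overrun, the customs clearance delay, the inventory cancellation, the last-mile distribution center shortage, the raw-material carrier strike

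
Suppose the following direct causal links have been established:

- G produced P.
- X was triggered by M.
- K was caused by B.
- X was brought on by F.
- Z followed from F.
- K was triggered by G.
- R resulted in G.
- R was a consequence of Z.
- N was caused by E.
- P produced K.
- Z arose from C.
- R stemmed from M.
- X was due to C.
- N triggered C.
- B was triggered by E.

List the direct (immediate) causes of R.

M, Z

Upstream contributors include E, N, C, F, but only M, Z feed directly into R.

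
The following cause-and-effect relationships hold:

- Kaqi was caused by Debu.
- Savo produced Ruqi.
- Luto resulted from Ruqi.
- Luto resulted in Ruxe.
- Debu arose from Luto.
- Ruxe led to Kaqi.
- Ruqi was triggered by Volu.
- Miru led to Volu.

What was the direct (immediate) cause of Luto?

Ruqi

Upstream contributors include Miru, Volu, Savo, but only Ruqi feeds directly into Luto.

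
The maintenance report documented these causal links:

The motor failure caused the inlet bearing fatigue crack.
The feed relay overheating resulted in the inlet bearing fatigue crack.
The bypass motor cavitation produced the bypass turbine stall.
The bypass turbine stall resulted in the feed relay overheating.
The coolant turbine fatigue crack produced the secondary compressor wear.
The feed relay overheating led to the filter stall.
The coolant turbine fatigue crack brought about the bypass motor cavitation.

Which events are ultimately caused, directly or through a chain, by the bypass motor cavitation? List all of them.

Direct effects: the bypass turbine stall.
2 steps out: the feed relay overheating.
3 steps out: the inlet bearing fatigue crack, the filter stall.
Not reachable from it: the coolant turbine fatigue crack, the secondary compressor wear, the motor failure.

the bypass turbine stall, the feed relay overheating, the filter stall, the inlet bearing fatigue crack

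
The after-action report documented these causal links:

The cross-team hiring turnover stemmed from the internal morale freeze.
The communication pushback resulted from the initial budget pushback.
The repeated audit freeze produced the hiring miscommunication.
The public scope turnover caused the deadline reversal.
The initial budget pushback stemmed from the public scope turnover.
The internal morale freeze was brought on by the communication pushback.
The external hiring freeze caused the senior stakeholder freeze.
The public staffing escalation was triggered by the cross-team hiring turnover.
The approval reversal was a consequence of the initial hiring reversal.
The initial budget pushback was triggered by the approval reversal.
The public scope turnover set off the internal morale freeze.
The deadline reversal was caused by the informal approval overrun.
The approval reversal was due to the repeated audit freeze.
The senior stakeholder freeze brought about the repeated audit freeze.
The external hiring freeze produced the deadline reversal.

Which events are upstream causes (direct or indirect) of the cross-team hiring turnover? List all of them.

Immediate cause of the cross-team hiring turnover: the internal morale freeze.
Further upstream: the public scope turnover, the external hiring freeze, the senior stakeholder freeze, the initial hiring reversal, the repeated audit freeze, the approval reversal, the initial budget pushback, the communication pushback.

the approval reversal, the communication pushback, the external hiring freeze, the initial budget pushback, the initial hiring reversal, the internal morale freeze, the public scope turnover, the repeated audit freeze, the senior stakeholder freeze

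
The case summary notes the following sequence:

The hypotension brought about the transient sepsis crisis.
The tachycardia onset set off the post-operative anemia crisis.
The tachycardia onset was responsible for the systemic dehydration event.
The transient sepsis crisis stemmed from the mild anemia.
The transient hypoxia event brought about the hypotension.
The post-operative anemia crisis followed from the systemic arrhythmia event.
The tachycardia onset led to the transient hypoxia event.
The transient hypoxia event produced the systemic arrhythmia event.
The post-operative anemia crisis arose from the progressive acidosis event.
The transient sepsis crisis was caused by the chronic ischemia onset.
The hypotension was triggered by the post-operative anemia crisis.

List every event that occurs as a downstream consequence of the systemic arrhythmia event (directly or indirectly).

Direct effects: the post-operative anemia crisis.
2 steps out: the hypotension.
3 steps out: the transient sepsis crisis.
Not reachable from it: the tachycardia onset, the transient hypoxia event, the progressive acidosis event, the mild anemia, the chronic ischemia onset, the systemic dehydration event.

the hypotension, the post-operative anemia crisis, the transient sepsis crisis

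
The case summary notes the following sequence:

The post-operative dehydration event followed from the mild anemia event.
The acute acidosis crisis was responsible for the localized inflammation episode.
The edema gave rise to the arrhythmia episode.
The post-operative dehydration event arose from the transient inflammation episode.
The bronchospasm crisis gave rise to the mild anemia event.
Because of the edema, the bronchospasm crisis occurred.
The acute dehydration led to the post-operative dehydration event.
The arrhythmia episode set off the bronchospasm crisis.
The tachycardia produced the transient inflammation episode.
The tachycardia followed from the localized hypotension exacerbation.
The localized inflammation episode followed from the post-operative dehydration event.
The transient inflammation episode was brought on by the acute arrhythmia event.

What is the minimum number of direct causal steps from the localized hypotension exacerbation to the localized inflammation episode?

4

Shortest chain: the localized hypotension exacerbation → the tachycardia → the transient inflammation episode → the post-operative dehydration event → the localized inflammation episode.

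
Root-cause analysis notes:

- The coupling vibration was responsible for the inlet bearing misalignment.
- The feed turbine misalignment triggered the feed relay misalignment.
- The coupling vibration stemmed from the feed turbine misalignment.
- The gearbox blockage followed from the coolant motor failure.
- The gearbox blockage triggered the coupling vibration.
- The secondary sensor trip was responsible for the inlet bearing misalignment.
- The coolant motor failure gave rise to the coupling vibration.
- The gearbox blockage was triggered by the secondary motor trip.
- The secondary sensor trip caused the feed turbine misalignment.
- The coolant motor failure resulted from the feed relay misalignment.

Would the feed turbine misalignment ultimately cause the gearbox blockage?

There is a causal chain: the feed turbine misalignment → the feed relay misalignment → the coolant motor failure → the gearbox blockage.

Yes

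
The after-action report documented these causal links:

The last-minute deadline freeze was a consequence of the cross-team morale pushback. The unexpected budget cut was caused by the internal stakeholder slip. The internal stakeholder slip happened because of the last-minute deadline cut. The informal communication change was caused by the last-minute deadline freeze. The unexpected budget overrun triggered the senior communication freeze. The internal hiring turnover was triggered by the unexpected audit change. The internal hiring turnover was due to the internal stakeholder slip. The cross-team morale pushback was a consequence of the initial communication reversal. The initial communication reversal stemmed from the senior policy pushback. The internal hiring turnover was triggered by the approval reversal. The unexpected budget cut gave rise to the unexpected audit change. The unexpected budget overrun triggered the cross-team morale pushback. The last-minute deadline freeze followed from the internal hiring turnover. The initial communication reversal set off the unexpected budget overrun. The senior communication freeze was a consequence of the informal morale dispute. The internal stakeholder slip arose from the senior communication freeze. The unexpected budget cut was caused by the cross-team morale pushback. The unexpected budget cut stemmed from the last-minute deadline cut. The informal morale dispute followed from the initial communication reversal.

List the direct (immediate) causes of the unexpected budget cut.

the cross-team morale pushback, the internal stakeholder slip, the last-minute deadline cut

Upstream contributors include the senior policy pushback, the initial communication reversal, the unexpected budget overrun, the informal morale dispute, the senior communication freeze, but only the cross-team morale pushback, the internal stakeholder slip, the last-minute deadline cut feed directly into the unexpected budget cut.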